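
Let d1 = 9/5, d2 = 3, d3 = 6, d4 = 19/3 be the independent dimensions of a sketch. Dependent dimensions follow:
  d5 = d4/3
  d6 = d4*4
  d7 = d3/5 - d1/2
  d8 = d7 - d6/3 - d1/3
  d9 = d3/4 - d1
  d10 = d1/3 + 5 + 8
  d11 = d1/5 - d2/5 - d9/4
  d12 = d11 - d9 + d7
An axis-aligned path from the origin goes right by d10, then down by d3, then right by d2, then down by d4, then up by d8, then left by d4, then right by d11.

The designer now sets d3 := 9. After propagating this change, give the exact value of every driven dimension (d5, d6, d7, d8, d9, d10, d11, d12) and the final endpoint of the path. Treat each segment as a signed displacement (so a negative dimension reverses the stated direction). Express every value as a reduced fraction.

Apply edit: d3 := 9
  d5 = d4/3 = 19/9
  d6 = d4*4 = 76/3
  d7 = d3/5 - d1/2 = 9/10
  d8 = d7 - d6/3 - d1/3 = -733/90
  d9 = d3/4 - d1 = 9/20
  d10 = d1/3 + 5 + 8 = 68/5
  d11 = d1/5 - d2/5 - d9/4 = -141/400
  d12 = d11 - d9 + d7 = 39/400
Walk from origin (0, 0):
  seg 1: right by d10 = 68/5 → (68/5, 0)
  seg 2: down by d3 = 9 → (68/5, -9)
  seg 3: right by d2 = 3 → (83/5, -9)
  seg 4: down by d4 = 19/3 → (83/5, -46/3)
  seg 5: up by d8 = -733/90 → (83/5, -2113/90)
  seg 6: left by d4 = 19/3 → (154/15, -2113/90)
  seg 7: right by d11 = -141/400 → (11897/1200, -2113/90)

d5 = 19/9
d6 = 76/3
d7 = 9/10
d8 = -733/90
d9 = 9/20
d10 = 68/5
d11 = -141/400
d12 = 39/400
endpoint = (11897/1200, -2113/90)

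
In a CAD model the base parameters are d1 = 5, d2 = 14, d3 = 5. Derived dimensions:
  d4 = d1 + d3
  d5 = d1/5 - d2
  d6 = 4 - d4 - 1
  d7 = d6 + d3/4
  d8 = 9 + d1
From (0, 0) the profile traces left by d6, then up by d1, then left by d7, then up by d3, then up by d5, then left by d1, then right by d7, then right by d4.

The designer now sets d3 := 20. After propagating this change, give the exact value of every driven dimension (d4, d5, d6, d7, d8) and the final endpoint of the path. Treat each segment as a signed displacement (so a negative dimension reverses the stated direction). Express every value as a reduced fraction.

d4 = 25
d5 = -13
d6 = -22
d7 = -17
d8 = 14
endpoint = (42, 12)

Apply edit: d3 := 20
  d4 = d1 + d3 = 25
  d5 = d1/5 - d2 = -13
  d6 = 4 - d4 - 1 = -22
  d7 = d6 + d3/4 = -17
  d8 = 9 + d1 = 14
Walk from origin (0, 0):
  seg 1: left by d6 = -22 → (22, 0)
  seg 2: up by d1 = 5 → (22, 5)
  seg 3: left by d7 = -17 → (39, 5)
  seg 4: up by d3 = 20 → (39, 25)
  seg 5: up by d5 = -13 → (39, 12)
  seg 6: left by d1 = 5 → (34, 12)
  seg 7: right by d7 = -17 → (17, 12)
  seg 8: right by d4 = 25 → (42, 12)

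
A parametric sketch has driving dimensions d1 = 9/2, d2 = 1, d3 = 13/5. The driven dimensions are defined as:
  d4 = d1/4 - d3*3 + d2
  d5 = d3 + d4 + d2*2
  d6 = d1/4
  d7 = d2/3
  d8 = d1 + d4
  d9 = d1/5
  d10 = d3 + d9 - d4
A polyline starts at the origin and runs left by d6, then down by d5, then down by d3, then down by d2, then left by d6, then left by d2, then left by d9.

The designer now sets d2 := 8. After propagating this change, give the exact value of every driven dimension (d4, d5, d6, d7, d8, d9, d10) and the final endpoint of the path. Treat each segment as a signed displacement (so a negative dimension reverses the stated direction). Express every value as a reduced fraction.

Apply edit: d2 := 8
  d4 = d1/4 - d3*3 + d2 = 53/40
  d5 = d3 + d4 + d2*2 = 797/40
  d6 = d1/4 = 9/8
  d7 = d2/3 = 8/3
  d8 = d1 + d4 = 233/40
  d9 = d1/5 = 9/10
  d10 = d3 + d9 - d4 = 87/40
Walk from origin (0, 0):
  seg 1: left by d6 = 9/8 → (-9/8, 0)
  seg 2: down by d5 = 797/40 → (-9/8, -797/40)
  seg 3: down by d3 = 13/5 → (-9/8, -901/40)
  seg 4: down by d2 = 8 → (-9/8, -1221/40)
  seg 5: left by d6 = 9/8 → (-9/4, -1221/40)
  seg 6: left by d2 = 8 → (-41/4, -1221/40)
  seg 7: left by d9 = 9/10 → (-223/20, -1221/40)

d4 = 53/40
d5 = 797/40
d6 = 9/8
d7 = 8/3
d8 = 233/40
d9 = 9/10
d10 = 87/40
endpoint = (-223/20, -1221/40)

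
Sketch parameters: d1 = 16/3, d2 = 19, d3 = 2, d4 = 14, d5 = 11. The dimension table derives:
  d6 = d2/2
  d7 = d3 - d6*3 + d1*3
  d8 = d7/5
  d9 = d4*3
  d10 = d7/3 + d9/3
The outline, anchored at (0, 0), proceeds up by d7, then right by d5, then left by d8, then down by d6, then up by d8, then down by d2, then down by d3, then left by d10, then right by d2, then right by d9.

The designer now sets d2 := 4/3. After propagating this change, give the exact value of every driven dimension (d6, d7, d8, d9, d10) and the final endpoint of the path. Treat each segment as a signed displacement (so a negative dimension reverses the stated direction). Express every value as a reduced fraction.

Apply edit: d2 := 4/3
  d6 = d2/2 = 2/3
  d7 = d3 - d6*3 + d1*3 = 16
  d8 = d7/5 = 16/5
  d9 = d4*3 = 42
  d10 = d7/3 + d9/3 = 58/3
Walk from origin (0, 0):
  seg 1: up by d7 = 16 → (0, 16)
  seg 2: right by d5 = 11 → (11, 16)
  seg 3: left by d8 = 16/5 → (39/5, 16)
  seg 4: down by d6 = 2/3 → (39/5, 46/3)
  seg 5: up by d8 = 16/5 → (39/5, 278/15)
  seg 6: down by d2 = 4/3 → (39/5, 86/5)
  seg 7: down by d3 = 2 → (39/5, 76/5)
  seg 8: left by d10 = 58/3 → (-173/15, 76/5)
  seg 9: right by d2 = 4/3 → (-51/5, 76/5)
  seg 10: right by d9 = 42 → (159/5, 76/5)

d6 = 2/3
d7 = 16
d8 = 16/5
d9 = 42
d10 = 58/3
endpoint = (159/5, 76/5)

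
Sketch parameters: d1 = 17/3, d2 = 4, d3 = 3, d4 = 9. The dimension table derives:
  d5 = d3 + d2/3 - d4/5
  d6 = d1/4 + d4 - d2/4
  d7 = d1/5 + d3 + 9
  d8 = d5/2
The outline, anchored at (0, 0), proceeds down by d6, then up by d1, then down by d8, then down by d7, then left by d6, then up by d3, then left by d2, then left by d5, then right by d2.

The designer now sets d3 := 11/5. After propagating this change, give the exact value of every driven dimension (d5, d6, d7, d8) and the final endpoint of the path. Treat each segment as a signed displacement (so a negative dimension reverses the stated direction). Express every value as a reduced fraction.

Apply edit: d3 := 11/5
  d5 = d3 + d2/3 - d4/5 = 26/15
  d6 = d1/4 + d4 - d2/4 = 113/12
  d7 = d1/5 + d3 + 9 = 37/3
  d8 = d5/2 = 13/15
Walk from origin (0, 0):
  seg 1: down by d6 = 113/12 → (0, -113/12)
  seg 2: up by d1 = 17/3 → (0, -15/4)
  seg 3: down by d8 = 13/15 → (0, -277/60)
  seg 4: down by d7 = 37/3 → (0, -339/20)
  seg 5: left by d6 = 113/12 → (-113/12, -339/20)
  seg 6: up by d3 = 11/5 → (-113/12, -59/4)
  seg 7: left by d2 = 4 → (-161/12, -59/4)
  seg 8: left by d5 = 26/15 → (-303/20, -59/4)
  seg 9: right by d2 = 4 → (-223/20, -59/4)

d5 = 26/15
d6 = 113/12
d7 = 37/3
d8 = 13/15
endpoint = (-223/20, -59/4)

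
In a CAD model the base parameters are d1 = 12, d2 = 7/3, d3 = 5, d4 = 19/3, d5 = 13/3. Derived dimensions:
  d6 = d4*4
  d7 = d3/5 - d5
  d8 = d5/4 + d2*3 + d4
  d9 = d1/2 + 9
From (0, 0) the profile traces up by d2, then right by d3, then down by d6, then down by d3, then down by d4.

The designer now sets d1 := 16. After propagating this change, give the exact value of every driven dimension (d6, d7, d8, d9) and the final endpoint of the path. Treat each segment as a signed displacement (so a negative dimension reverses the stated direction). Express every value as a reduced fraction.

d6 = 76/3
d7 = -10/3
d8 = 173/12
d9 = 17
endpoint = (5, -103/3)

Apply edit: d1 := 16
  d6 = d4*4 = 76/3
  d7 = d3/5 - d5 = -10/3
  d8 = d5/4 + d2*3 + d4 = 173/12
  d9 = d1/2 + 9 = 17
Walk from origin (0, 0):
  seg 1: up by d2 = 7/3 → (0, 7/3)
  seg 2: right by d3 = 5 → (5, 7/3)
  seg 3: down by d6 = 76/3 → (5, -23)
  seg 4: down by d3 = 5 → (5, -28)
  seg 5: down by d4 = 19/3 → (5, -103/3)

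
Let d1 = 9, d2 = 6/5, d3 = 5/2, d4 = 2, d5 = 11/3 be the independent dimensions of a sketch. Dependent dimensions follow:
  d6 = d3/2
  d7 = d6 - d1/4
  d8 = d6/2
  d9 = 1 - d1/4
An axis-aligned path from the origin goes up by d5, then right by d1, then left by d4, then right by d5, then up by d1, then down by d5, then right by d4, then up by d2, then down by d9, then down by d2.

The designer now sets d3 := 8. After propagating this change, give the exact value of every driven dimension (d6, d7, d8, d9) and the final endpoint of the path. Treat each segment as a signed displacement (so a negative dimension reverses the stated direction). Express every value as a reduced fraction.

Apply edit: d3 := 8
  d6 = d3/2 = 4
  d7 = d6 - d1/4 = 7/4
  d8 = d6/2 = 2
  d9 = 1 - d1/4 = -5/4
Walk from origin (0, 0):
  seg 1: up by d5 = 11/3 → (0, 11/3)
  seg 2: right by d1 = 9 → (9, 11/3)
  seg 3: left by d4 = 2 → (7, 11/3)
  seg 4: right by d5 = 11/3 → (32/3, 11/3)
  seg 5: up by d1 = 9 → (32/3, 38/3)
  seg 6: down by d5 = 11/3 → (32/3, 9)
  seg 7: right by d4 = 2 → (38/3, 9)
  seg 8: up by d2 = 6/5 → (38/3, 51/5)
  seg 9: down by d9 = -5/4 → (38/3, 229/20)
  seg 10: down by d2 = 6/5 → (38/3, 41/4)

d6 = 4
d7 = 7/4
d8 = 2
d9 = -5/4
endpoint = (38/3, 41/4)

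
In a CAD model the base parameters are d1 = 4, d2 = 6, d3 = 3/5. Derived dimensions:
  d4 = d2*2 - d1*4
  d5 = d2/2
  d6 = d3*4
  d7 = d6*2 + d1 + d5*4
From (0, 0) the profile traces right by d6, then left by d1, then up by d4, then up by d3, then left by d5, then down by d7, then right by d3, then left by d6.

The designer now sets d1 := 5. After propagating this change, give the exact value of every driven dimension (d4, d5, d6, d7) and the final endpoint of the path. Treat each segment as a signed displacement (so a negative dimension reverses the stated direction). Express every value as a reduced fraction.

d4 = -8
d5 = 3
d6 = 12/5
d7 = 109/5
endpoint = (-37/5, -146/5)

Apply edit: d1 := 5
  d4 = d2*2 - d1*4 = -8
  d5 = d2/2 = 3
  d6 = d3*4 = 12/5
  d7 = d6*2 + d1 + d5*4 = 109/5
Walk from origin (0, 0):
  seg 1: right by d6 = 12/5 → (12/5, 0)
  seg 2: left by d1 = 5 → (-13/5, 0)
  seg 3: up by d4 = -8 → (-13/5, -8)
  seg 4: up by d3 = 3/5 → (-13/5, -37/5)
  seg 5: left by d5 = 3 → (-28/5, -37/5)
  seg 6: down by d7 = 109/5 → (-28/5, -146/5)
  seg 7: right by d3 = 3/5 → (-5, -146/5)
  seg 8: left by d6 = 12/5 → (-37/5, -146/5)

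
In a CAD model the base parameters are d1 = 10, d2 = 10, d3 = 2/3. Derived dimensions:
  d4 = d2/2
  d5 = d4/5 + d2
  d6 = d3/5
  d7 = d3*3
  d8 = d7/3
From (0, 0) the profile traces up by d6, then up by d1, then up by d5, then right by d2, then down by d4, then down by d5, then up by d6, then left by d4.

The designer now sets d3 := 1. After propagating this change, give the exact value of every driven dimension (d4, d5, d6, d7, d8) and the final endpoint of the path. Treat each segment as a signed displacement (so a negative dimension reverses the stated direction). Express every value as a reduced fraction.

Apply edit: d3 := 1
  d4 = d2/2 = 5
  d5 = d4/5 + d2 = 11
  d6 = d3/5 = 1/5
  d7 = d3*3 = 3
  d8 = d7/3 = 1
Walk from origin (0, 0):
  seg 1: up by d6 = 1/5 → (0, 1/5)
  seg 2: up by d1 = 10 → (0, 51/5)
  seg 3: up by d5 = 11 → (0, 106/5)
  seg 4: right by d2 = 10 → (10, 106/5)
  seg 5: down by d4 = 5 → (10, 81/5)
  seg 6: down by d5 = 11 → (10, 26/5)
  seg 7: up by d6 = 1/5 → (10, 27/5)
  seg 8: left by d4 = 5 → (5, 27/5)

d4 = 5
d5 = 11
d6 = 1/5
d7 = 3
d8 = 1
endpoint = (5, 27/5)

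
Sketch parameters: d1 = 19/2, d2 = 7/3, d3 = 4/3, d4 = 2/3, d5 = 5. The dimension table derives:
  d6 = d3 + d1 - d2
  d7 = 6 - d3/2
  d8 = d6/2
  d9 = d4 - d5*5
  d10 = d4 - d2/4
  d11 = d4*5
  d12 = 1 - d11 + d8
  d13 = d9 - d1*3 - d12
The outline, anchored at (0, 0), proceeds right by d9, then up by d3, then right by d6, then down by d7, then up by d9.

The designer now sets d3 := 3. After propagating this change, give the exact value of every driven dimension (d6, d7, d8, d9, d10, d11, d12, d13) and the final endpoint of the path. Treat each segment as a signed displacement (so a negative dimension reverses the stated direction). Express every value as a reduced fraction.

d6 = 61/6
d7 = 9/2
d8 = 61/12
d9 = -73/3
d10 = 1/12
d11 = 10/3
d12 = 11/4
d13 = -667/12
endpoint = (-85/6, -155/6)

Apply edit: d3 := 3
  d6 = d3 + d1 - d2 = 61/6
  d7 = 6 - d3/2 = 9/2
  d8 = d6/2 = 61/12
  d9 = d4 - d5*5 = -73/3
  d10 = d4 - d2/4 = 1/12
  d11 = d4*5 = 10/3
  d12 = 1 - d11 + d8 = 11/4
  d13 = d9 - d1*3 - d12 = -667/12
Walk from origin (0, 0):
  seg 1: right by d9 = -73/3 → (-73/3, 0)
  seg 2: up by d3 = 3 → (-73/3, 3)
  seg 3: right by d6 = 61/6 → (-85/6, 3)
  seg 4: down by d7 = 9/2 → (-85/6, -3/2)
  seg 5: up by d9 = -73/3 → (-85/6, -155/6)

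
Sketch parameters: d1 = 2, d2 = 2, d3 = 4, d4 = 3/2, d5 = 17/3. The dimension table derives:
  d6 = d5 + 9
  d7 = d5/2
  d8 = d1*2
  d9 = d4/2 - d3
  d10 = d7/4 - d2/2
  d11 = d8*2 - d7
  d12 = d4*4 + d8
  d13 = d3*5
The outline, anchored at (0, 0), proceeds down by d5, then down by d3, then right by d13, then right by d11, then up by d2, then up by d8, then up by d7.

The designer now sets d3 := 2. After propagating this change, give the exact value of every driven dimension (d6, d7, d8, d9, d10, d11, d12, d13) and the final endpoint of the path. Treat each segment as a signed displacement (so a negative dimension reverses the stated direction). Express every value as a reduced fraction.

d6 = 44/3
d7 = 17/6
d8 = 4
d9 = -5/4
d10 = -7/24
d11 = 31/6
d12 = 10
d13 = 10
endpoint = (91/6, 7/6)

Apply edit: d3 := 2
  d6 = d5 + 9 = 44/3
  d7 = d5/2 = 17/6
  d8 = d1*2 = 4
  d9 = d4/2 - d3 = -5/4
  d10 = d7/4 - d2/2 = -7/24
  d11 = d8*2 - d7 = 31/6
  d12 = d4*4 + d8 = 10
  d13 = d3*5 = 10
Walk from origin (0, 0):
  seg 1: down by d5 = 17/3 → (0, -17/3)
  seg 2: down by d3 = 2 → (0, -23/3)
  seg 3: right by d13 = 10 → (10, -23/3)
  seg 4: right by d11 = 31/6 → (91/6, -23/3)
  seg 5: up by d2 = 2 → (91/6, -17/3)
  seg 6: up by d8 = 4 → (91/6, -5/3)
  seg 7: up by d7 = 17/6 → (91/6, 7/6)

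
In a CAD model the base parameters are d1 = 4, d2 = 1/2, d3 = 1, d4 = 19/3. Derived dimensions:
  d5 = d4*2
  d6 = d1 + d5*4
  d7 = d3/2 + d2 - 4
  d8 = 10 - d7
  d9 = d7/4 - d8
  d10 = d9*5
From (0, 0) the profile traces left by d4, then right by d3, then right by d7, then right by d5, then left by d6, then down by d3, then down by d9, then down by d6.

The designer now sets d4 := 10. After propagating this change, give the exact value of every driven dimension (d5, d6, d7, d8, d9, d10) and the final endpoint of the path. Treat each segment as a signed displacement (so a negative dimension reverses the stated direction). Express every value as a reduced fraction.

d5 = 20
d6 = 84
d7 = -3
d8 = 13
d9 = -55/4
d10 = -275/4
endpoint = (-76, -285/4)

Apply edit: d4 := 10
  d5 = d4*2 = 20
  d6 = d1 + d5*4 = 84
  d7 = d3/2 + d2 - 4 = -3
  d8 = 10 - d7 = 13
  d9 = d7/4 - d8 = -55/4
  d10 = d9*5 = -275/4
Walk from origin (0, 0):
  seg 1: left by d4 = 10 → (-10, 0)
  seg 2: right by d3 = 1 → (-9, 0)
  seg 3: right by d7 = -3 → (-12, 0)
  seg 4: right by d5 = 20 → (8, 0)
  seg 5: left by d6 = 84 → (-76, 0)
  seg 6: down by d3 = 1 → (-76, -1)
  seg 7: down by d9 = -55/4 → (-76, 51/4)
  seg 8: down by d6 = 84 → (-76, -285/4)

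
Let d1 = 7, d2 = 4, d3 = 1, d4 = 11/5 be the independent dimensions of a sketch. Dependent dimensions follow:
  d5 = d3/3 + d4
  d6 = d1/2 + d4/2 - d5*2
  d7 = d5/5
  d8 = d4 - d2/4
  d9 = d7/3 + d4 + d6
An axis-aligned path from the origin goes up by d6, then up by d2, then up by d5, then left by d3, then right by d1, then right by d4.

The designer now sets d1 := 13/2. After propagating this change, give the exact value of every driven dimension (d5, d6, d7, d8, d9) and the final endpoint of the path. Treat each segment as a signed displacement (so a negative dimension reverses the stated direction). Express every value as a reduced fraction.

d5 = 38/15
d6 = -43/60
d7 = 38/75
d8 = 6/5
d9 = 1487/900
endpoint = (77/10, 349/60)

Apply edit: d1 := 13/2
  d5 = d3/3 + d4 = 38/15
  d6 = d1/2 + d4/2 - d5*2 = -43/60
  d7 = d5/5 = 38/75
  d8 = d4 - d2/4 = 6/5
  d9 = d7/3 + d4 + d6 = 1487/900
Walk from origin (0, 0):
  seg 1: up by d6 = -43/60 → (0, -43/60)
  seg 2: up by d2 = 4 → (0, 197/60)
  seg 3: up by d5 = 38/15 → (0, 349/60)
  seg 4: left by d3 = 1 → (-1, 349/60)
  seg 5: right by d1 = 13/2 → (11/2, 349/60)
  seg 6: right by d4 = 11/5 → (77/10, 349/60)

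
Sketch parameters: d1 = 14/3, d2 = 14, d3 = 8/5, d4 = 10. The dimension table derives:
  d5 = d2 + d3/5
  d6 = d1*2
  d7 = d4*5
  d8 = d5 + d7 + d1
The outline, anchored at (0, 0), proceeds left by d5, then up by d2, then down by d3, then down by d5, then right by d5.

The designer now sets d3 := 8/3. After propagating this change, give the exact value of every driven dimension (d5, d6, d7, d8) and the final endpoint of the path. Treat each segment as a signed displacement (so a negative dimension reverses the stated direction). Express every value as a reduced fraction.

Apply edit: d3 := 8/3
  d5 = d2 + d3/5 = 218/15
  d6 = d1*2 = 28/3
  d7 = d4*5 = 50
  d8 = d5 + d7 + d1 = 346/5
Walk from origin (0, 0):
  seg 1: left by d5 = 218/15 → (-218/15, 0)
  seg 2: up by d2 = 14 → (-218/15, 14)
  seg 3: down by d3 = 8/3 → (-218/15, 34/3)
  seg 4: down by d5 = 218/15 → (-218/15, -16/5)
  seg 5: right by d5 = 218/15 → (0, -16/5)

d5 = 218/15
d6 = 28/3
d7 = 50
d8 = 346/5
endpoint = (0, -16/5)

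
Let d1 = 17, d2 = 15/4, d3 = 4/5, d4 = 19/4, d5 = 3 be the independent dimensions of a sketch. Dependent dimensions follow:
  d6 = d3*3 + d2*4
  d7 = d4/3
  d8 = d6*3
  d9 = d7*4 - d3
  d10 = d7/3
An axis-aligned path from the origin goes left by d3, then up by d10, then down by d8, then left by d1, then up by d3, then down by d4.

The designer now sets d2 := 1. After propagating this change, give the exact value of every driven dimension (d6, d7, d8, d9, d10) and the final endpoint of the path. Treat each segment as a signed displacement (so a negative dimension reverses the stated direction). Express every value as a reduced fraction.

d6 = 32/5
d7 = 19/12
d8 = 96/5
d9 = 83/15
d10 = 19/36
endpoint = (-89/5, -1018/45)

Apply edit: d2 := 1
  d6 = d3*3 + d2*4 = 32/5
  d7 = d4/3 = 19/12
  d8 = d6*3 = 96/5
  d9 = d7*4 - d3 = 83/15
  d10 = d7/3 = 19/36
Walk from origin (0, 0):
  seg 1: left by d3 = 4/5 → (-4/5, 0)
  seg 2: up by d10 = 19/36 → (-4/5, 19/36)
  seg 3: down by d8 = 96/5 → (-4/5, -3361/180)
  seg 4: left by d1 = 17 → (-89/5, -3361/180)
  seg 5: up by d3 = 4/5 → (-89/5, -3217/180)
  seg 6: down by d4 = 19/4 → (-89/5, -1018/45)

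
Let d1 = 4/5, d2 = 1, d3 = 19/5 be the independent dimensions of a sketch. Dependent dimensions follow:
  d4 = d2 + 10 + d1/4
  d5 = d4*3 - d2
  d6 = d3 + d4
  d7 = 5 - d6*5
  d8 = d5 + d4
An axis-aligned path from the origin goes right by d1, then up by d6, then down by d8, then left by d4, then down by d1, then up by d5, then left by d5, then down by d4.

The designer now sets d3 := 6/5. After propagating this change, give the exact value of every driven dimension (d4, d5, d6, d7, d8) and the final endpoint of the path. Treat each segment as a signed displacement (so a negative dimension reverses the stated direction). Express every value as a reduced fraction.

d4 = 56/5
d5 = 163/5
d6 = 62/5
d7 = -57
d8 = 219/5
endpoint = (-43, -54/5)

Apply edit: d3 := 6/5
  d4 = d2 + 10 + d1/4 = 56/5
  d5 = d4*3 - d2 = 163/5
  d6 = d3 + d4 = 62/5
  d7 = 5 - d6*5 = -57
  d8 = d5 + d4 = 219/5
Walk from origin (0, 0):
  seg 1: right by d1 = 4/5 → (4/5, 0)
  seg 2: up by d6 = 62/5 → (4/5, 62/5)
  seg 3: down by d8 = 219/5 → (4/5, -157/5)
  seg 4: left by d4 = 56/5 → (-52/5, -157/5)
  seg 5: down by d1 = 4/5 → (-52/5, -161/5)
  seg 6: up by d5 = 163/5 → (-52/5, 2/5)
  seg 7: left by d5 = 163/5 → (-43, 2/5)
  seg 8: down by d4 = 56/5 → (-43, -54/5)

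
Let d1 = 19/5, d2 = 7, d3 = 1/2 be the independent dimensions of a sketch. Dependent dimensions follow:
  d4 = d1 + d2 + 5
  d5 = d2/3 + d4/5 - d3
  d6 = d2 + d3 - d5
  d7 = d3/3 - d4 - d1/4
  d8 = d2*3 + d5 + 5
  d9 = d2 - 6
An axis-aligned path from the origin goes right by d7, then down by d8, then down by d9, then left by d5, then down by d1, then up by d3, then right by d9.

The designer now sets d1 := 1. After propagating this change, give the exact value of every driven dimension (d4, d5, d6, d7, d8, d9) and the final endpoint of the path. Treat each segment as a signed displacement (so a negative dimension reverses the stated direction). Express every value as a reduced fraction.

Apply edit: d1 := 1
  d4 = d1 + d2 + 5 = 13
  d5 = d2/3 + d4/5 - d3 = 133/30
  d6 = d2 + d3 - d5 = 46/15
  d7 = d3/3 - d4 - d1/4 = -157/12
  d8 = d2*3 + d5 + 5 = 913/30
  d9 = d2 - 6 = 1
Walk from origin (0, 0):
  seg 1: right by d7 = -157/12 → (-157/12, 0)
  seg 2: down by d8 = 913/30 → (-157/12, -913/30)
  seg 3: down by d9 = 1 → (-157/12, -943/30)
  seg 4: left by d5 = 133/30 → (-1051/60, -943/30)
  seg 5: down by d1 = 1 → (-1051/60, -973/30)
  seg 6: up by d3 = 1/2 → (-1051/60, -479/15)
  seg 7: right by d9 = 1 → (-991/60, -479/15)

d4 = 13
d5 = 133/30
d6 = 46/15
d7 = -157/12
d8 = 913/30
d9 = 1
endpoint = (-991/60, -479/15)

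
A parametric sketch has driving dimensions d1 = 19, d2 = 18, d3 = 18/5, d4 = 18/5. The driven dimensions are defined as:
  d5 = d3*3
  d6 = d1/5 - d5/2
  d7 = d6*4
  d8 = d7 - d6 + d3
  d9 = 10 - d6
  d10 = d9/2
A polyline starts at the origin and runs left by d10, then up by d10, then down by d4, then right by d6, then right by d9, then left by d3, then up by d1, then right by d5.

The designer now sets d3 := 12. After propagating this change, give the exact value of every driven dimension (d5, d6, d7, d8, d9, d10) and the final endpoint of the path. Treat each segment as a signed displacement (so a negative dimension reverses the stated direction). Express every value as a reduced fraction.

Apply edit: d3 := 12
  d5 = d3*3 = 36
  d6 = d1/5 - d5/2 = -71/5
  d7 = d6*4 = -284/5
  d8 = d7 - d6 + d3 = -153/5
  d9 = 10 - d6 = 121/5
  d10 = d9/2 = 121/10
Walk from origin (0, 0):
  seg 1: left by d10 = 121/10 → (-121/10, 0)
  seg 2: up by d10 = 121/10 → (-121/10, 121/10)
  seg 3: down by d4 = 18/5 → (-121/10, 17/2)
  seg 4: right by d6 = -71/5 → (-263/10, 17/2)
  seg 5: right by d9 = 121/5 → (-21/10, 17/2)
  seg 6: left by d3 = 12 → (-141/10, 17/2)
  seg 7: up by d1 = 19 → (-141/10, 55/2)
  seg 8: right by d5 = 36 → (219/10, 55/2)

d5 = 36
d6 = -71/5
d7 = -284/5
d8 = -153/5
d9 = 121/5
d10 = 121/10
endpoint = (219/10, 55/2)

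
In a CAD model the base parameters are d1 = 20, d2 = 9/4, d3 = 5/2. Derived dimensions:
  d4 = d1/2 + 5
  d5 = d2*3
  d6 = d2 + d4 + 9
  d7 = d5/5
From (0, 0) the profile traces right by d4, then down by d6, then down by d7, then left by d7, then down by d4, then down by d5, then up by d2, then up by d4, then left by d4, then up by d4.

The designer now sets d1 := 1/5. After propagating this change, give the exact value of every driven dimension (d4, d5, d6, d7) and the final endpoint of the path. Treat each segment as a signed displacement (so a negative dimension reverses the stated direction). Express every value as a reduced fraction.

d4 = 51/10
d5 = 27/4
d6 = 327/20
d7 = 27/20
endpoint = (-27/20, -171/10)

Apply edit: d1 := 1/5
  d4 = d1/2 + 5 = 51/10
  d5 = d2*3 = 27/4
  d6 = d2 + d4 + 9 = 327/20
  d7 = d5/5 = 27/20
Walk from origin (0, 0):
  seg 1: right by d4 = 51/10 → (51/10, 0)
  seg 2: down by d6 = 327/20 → (51/10, -327/20)
  seg 3: down by d7 = 27/20 → (51/10, -177/10)
  seg 4: left by d7 = 27/20 → (15/4, -177/10)
  seg 5: down by d4 = 51/10 → (15/4, -114/5)
  seg 6: down by d5 = 27/4 → (15/4, -591/20)
  seg 7: up by d2 = 9/4 → (15/4, -273/10)
  seg 8: up by d4 = 51/10 → (15/4, -111/5)
  seg 9: left by d4 = 51/10 → (-27/20, -111/5)
  seg 10: up by d4 = 51/10 → (-27/20, -171/10)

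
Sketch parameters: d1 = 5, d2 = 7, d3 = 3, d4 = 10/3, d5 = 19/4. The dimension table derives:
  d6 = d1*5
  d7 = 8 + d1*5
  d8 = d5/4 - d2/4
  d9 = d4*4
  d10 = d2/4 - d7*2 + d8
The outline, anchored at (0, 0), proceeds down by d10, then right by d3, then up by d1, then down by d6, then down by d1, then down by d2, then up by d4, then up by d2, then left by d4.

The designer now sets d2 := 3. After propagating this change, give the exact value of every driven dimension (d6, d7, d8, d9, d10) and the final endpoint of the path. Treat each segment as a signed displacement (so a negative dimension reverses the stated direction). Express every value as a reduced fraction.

Apply edit: d2 := 3
  d6 = d1*5 = 25
  d7 = 8 + d1*5 = 33
  d8 = d5/4 - d2/4 = 7/16
  d9 = d4*4 = 40/3
  d10 = d2/4 - d7*2 + d8 = -1037/16
Walk from origin (0, 0):
  seg 1: down by d10 = -1037/16 → (0, 1037/16)
  seg 2: right by d3 = 3 → (3, 1037/16)
  seg 3: up by d1 = 5 → (3, 1117/16)
  seg 4: down by d6 = 25 → (3, 717/16)
  seg 5: down by d1 = 5 → (3, 637/16)
  seg 6: down by d2 = 3 → (3, 589/16)
  seg 7: up by d4 = 10/3 → (3, 1927/48)
  seg 8: up by d2 = 3 → (3, 2071/48)
  seg 9: left by d4 = 10/3 → (-1/3, 2071/48)

d6 = 25
d7 = 33
d8 = 7/16
d9 = 40/3
d10 = -1037/16
endpoint = (-1/3, 2071/48)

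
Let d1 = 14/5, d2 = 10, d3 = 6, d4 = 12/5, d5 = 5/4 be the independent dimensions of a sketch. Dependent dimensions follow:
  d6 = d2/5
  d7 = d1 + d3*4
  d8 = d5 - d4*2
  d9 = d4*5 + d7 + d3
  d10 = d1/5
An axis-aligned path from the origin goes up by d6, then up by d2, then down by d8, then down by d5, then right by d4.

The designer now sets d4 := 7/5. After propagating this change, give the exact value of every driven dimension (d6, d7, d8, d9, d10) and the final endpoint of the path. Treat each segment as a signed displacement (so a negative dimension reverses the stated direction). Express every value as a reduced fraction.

Apply edit: d4 := 7/5
  d6 = d2/5 = 2
  d7 = d1 + d3*4 = 134/5
  d8 = d5 - d4*2 = -31/20
  d9 = d4*5 + d7 + d3 = 199/5
  d10 = d1/5 = 14/25
Walk from origin (0, 0):
  seg 1: up by d6 = 2 → (0, 2)
  seg 2: up by d2 = 10 → (0, 12)
  seg 3: down by d8 = -31/20 → (0, 271/20)
  seg 4: down by d5 = 5/4 → (0, 123/10)
  seg 5: right by d4 = 7/5 → (7/5, 123/10)

d6 = 2
d7 = 134/5
d8 = -31/20
d9 = 199/5
d10 = 14/25
endpoint = (7/5, 123/10)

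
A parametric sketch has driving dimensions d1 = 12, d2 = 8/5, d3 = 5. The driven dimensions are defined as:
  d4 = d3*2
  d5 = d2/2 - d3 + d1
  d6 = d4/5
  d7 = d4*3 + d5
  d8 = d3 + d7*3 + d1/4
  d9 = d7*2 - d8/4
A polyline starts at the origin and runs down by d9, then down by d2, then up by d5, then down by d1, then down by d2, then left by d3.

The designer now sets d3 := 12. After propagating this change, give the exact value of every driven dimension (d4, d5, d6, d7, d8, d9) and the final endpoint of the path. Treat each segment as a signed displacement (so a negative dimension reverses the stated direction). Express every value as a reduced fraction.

d4 = 24
d5 = 4/5
d6 = 24/5
d7 = 364/5
d8 = 1167/5
d9 = 349/4
endpoint = (-12, -2033/20)

Apply edit: d3 := 12
  d4 = d3*2 = 24
  d5 = d2/2 - d3 + d1 = 4/5
  d6 = d4/5 = 24/5
  d7 = d4*3 + d5 = 364/5
  d8 = d3 + d7*3 + d1/4 = 1167/5
  d9 = d7*2 - d8/4 = 349/4
Walk from origin (0, 0):
  seg 1: down by d9 = 349/4 → (0, -349/4)
  seg 2: down by d2 = 8/5 → (0, -1777/20)
  seg 3: up by d5 = 4/5 → (0, -1761/20)
  seg 4: down by d1 = 12 → (0, -2001/20)
  seg 5: down by d2 = 8/5 → (0, -2033/20)
  seg 6: left by d3 = 12 → (-12, -2033/20)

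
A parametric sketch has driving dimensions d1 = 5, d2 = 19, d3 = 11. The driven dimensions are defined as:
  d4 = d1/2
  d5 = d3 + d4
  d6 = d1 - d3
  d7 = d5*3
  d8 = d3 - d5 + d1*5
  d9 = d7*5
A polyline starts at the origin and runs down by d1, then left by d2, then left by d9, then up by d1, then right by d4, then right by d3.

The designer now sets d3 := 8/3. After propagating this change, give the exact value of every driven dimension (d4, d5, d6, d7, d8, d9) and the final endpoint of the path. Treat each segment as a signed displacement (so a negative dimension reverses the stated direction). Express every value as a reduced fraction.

d4 = 5/2
d5 = 31/6
d6 = 7/3
d7 = 31/2
d8 = 45/2
d9 = 155/2
endpoint = (-274/3, 0)

Apply edit: d3 := 8/3
  d4 = d1/2 = 5/2
  d5 = d3 + d4 = 31/6
  d6 = d1 - d3 = 7/3
  d7 = d5*3 = 31/2
  d8 = d3 - d5 + d1*5 = 45/2
  d9 = d7*5 = 155/2
Walk from origin (0, 0):
  seg 1: down by d1 = 5 → (0, -5)
  seg 2: left by d2 = 19 → (-19, -5)
  seg 3: left by d9 = 155/2 → (-193/2, -5)
  seg 4: up by d1 = 5 → (-193/2, 0)
  seg 5: right by d4 = 5/2 → (-94, 0)
  seg 6: right by d3 = 8/3 → (-274/3, 0)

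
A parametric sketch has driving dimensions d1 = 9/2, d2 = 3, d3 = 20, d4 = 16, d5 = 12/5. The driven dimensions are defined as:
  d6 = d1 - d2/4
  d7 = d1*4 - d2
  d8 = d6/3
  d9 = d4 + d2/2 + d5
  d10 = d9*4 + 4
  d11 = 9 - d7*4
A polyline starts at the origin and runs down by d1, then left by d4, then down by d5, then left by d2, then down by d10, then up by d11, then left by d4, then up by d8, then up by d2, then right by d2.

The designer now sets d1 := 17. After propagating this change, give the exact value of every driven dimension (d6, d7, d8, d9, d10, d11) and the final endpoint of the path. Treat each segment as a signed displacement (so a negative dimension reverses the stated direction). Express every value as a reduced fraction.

d6 = 65/4
d7 = 65
d8 = 65/12
d9 = 199/10
d10 = 418/5
d11 = -251
endpoint = (-32, -4147/12)

Apply edit: d1 := 17
  d6 = d1 - d2/4 = 65/4
  d7 = d1*4 - d2 = 65
  d8 = d6/3 = 65/12
  d9 = d4 + d2/2 + d5 = 199/10
  d10 = d9*4 + 4 = 418/5
  d11 = 9 - d7*4 = -251
Walk from origin (0, 0):
  seg 1: down by d1 = 17 → (0, -17)
  seg 2: left by d4 = 16 → (-16, -17)
  seg 3: down by d5 = 12/5 → (-16, -97/5)
  seg 4: left by d2 = 3 → (-19, -97/5)
  seg 5: down by d10 = 418/5 → (-19, -103)
  seg 6: up by d11 = -251 → (-19, -354)
  seg 7: left by d4 = 16 → (-35, -354)
  seg 8: up by d8 = 65/12 → (-35, -4183/12)
  seg 9: up by d2 = 3 → (-35, -4147/12)
  seg 10: right by d2 = 3 → (-32, -4147/12)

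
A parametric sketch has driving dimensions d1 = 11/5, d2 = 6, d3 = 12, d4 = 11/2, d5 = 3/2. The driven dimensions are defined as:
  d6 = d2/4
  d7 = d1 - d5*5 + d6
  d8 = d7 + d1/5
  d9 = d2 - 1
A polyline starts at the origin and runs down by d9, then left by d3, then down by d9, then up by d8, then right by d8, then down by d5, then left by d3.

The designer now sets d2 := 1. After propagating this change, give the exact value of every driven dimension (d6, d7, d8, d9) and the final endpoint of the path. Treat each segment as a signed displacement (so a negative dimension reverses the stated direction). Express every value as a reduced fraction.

d6 = 1/4
d7 = -101/20
d8 = -461/100
d9 = 0
endpoint = (-2861/100, -611/100)

Apply edit: d2 := 1
  d6 = d2/4 = 1/4
  d7 = d1 - d5*5 + d6 = -101/20
  d8 = d7 + d1/5 = -461/100
  d9 = d2 - 1 = 0
Walk from origin (0, 0):
  seg 1: down by d9 = 0 → (0, 0)
  seg 2: left by d3 = 12 → (-12, 0)
  seg 3: down by d9 = 0 → (-12, 0)
  seg 4: up by d8 = -461/100 → (-12, -461/100)
  seg 5: right by d8 = -461/100 → (-1661/100, -461/100)
  seg 6: down by d5 = 3/2 → (-1661/100, -611/100)
  seg 7: left by d3 = 12 → (-2861/100, -611/100)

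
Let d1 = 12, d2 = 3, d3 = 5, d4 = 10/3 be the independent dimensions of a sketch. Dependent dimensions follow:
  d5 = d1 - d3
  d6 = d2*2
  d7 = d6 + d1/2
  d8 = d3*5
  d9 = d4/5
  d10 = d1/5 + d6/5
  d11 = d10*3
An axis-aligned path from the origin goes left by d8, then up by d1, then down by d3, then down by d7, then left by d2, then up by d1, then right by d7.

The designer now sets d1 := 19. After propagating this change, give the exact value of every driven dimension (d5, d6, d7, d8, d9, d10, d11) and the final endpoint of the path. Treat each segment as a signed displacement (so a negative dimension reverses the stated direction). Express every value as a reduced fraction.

Apply edit: d1 := 19
  d5 = d1 - d3 = 14
  d6 = d2*2 = 6
  d7 = d6 + d1/2 = 31/2
  d8 = d3*5 = 25
  d9 = d4/5 = 2/3
  d10 = d1/5 + d6/5 = 5
  d11 = d10*3 = 15
Walk from origin (0, 0):
  seg 1: left by d8 = 25 → (-25, 0)
  seg 2: up by d1 = 19 → (-25, 19)
  seg 3: down by d3 = 5 → (-25, 14)
  seg 4: down by d7 = 31/2 → (-25, -3/2)
  seg 5: left by d2 = 3 → (-28, -3/2)
  seg 6: up by d1 = 19 → (-28, 35/2)
  seg 7: right by d7 = 31/2 → (-25/2, 35/2)

d5 = 14
d6 = 6
d7 = 31/2
d8 = 25
d9 = 2/3
d10 = 5
d11 = 15
endpoint = (-25/2, 35/2)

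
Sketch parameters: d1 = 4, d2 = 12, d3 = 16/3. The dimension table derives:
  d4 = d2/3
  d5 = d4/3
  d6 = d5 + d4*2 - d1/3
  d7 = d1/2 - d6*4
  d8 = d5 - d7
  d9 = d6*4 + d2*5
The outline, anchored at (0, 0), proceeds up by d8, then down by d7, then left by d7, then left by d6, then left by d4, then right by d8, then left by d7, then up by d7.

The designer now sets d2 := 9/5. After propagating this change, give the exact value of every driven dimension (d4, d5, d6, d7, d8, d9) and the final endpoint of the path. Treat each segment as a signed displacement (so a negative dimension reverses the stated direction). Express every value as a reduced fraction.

Apply edit: d2 := 9/5
  d4 = d2/3 = 3/5
  d5 = d4/3 = 1/5
  d6 = d5 + d4*2 - d1/3 = 1/15
  d7 = d1/2 - d6*4 = 26/15
  d8 = d5 - d7 = -23/15
  d9 = d6*4 + d2*5 = 139/15
Walk from origin (0, 0):
  seg 1: up by d8 = -23/15 → (0, -23/15)
  seg 2: down by d7 = 26/15 → (0, -49/15)
  seg 3: left by d7 = 26/15 → (-26/15, -49/15)
  seg 4: left by d6 = 1/15 → (-9/5, -49/15)
  seg 5: left by d4 = 3/5 → (-12/5, -49/15)
  seg 6: right by d8 = -23/15 → (-59/15, -49/15)
  seg 7: left by d7 = 26/15 → (-17/3, -49/15)
  seg 8: up by d7 = 26/15 → (-17/3, -23/15)

d4 = 3/5
d5 = 1/5
d6 = 1/15
d7 = 26/15
d8 = -23/15
d9 = 139/15
endpoint = (-17/3, -23/15)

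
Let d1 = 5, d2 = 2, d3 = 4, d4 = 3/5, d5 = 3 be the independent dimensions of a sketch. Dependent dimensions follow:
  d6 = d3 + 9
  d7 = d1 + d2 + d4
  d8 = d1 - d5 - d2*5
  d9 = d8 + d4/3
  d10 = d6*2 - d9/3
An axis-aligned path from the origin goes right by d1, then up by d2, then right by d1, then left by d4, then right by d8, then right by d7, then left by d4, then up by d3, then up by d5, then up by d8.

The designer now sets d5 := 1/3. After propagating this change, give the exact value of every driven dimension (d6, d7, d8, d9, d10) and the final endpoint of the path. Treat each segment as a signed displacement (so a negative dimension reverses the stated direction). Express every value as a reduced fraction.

d6 = 13
d7 = 38/5
d8 = -16/3
d9 = -77/15
d10 = 1247/45
endpoint = (166/15, 1)

Apply edit: d5 := 1/3
  d6 = d3 + 9 = 13
  d7 = d1 + d2 + d4 = 38/5
  d8 = d1 - d5 - d2*5 = -16/3
  d9 = d8 + d4/3 = -77/15
  d10 = d6*2 - d9/3 = 1247/45
Walk from origin (0, 0):
  seg 1: right by d1 = 5 → (5, 0)
  seg 2: up by d2 = 2 → (5, 2)
  seg 3: right by d1 = 5 → (10, 2)
  seg 4: left by d4 = 3/5 → (47/5, 2)
  seg 5: right by d8 = -16/3 → (61/15, 2)
  seg 6: right by d7 = 38/5 → (35/3, 2)
  seg 7: left by d4 = 3/5 → (166/15, 2)
  seg 8: up by d3 = 4 → (166/15, 6)
  seg 9: up by d5 = 1/3 → (166/15, 19/3)
  seg 10: up by d8 = -16/3 → (166/15, 1)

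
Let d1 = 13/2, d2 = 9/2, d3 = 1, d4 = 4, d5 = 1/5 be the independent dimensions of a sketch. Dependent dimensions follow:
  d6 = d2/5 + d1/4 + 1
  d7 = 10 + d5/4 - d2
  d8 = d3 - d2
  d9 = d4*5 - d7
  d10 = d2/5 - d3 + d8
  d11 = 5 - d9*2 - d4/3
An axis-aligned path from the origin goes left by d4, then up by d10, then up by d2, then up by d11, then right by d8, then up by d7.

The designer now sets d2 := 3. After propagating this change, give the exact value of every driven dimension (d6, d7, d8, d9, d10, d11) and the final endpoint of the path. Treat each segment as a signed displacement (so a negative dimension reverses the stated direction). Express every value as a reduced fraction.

d6 = 129/40
d7 = 141/20
d8 = -2
d9 = 259/20
d10 = -12/5
d11 = -667/30
endpoint = (-6, -175/12)

Apply edit: d2 := 3
  d6 = d2/5 + d1/4 + 1 = 129/40
  d7 = 10 + d5/4 - d2 = 141/20
  d8 = d3 - d2 = -2
  d9 = d4*5 - d7 = 259/20
  d10 = d2/5 - d3 + d8 = -12/5
  d11 = 5 - d9*2 - d4/3 = -667/30
Walk from origin (0, 0):
  seg 1: left by d4 = 4 → (-4, 0)
  seg 2: up by d10 = -12/5 → (-4, -12/5)
  seg 3: up by d2 = 3 → (-4, 3/5)
  seg 4: up by d11 = -667/30 → (-4, -649/30)
  seg 5: right by d8 = -2 → (-6, -649/30)
  seg 6: up by d7 = 141/20 → (-6, -175/12)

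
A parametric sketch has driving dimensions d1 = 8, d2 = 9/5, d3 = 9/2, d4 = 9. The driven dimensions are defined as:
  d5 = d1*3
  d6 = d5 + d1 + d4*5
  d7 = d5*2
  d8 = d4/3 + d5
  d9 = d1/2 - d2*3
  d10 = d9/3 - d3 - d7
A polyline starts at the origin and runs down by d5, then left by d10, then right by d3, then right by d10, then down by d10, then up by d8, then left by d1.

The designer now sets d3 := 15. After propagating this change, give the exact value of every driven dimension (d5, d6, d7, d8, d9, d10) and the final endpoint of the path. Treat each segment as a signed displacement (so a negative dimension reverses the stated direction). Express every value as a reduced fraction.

d5 = 24
d6 = 77
d7 = 48
d8 = 27
d9 = -7/5
d10 = -952/15
endpoint = (7, 997/15)

Apply edit: d3 := 15
  d5 = d1*3 = 24
  d6 = d5 + d1 + d4*5 = 77
  d7 = d5*2 = 48
  d8 = d4/3 + d5 = 27
  d9 = d1/2 - d2*3 = -7/5
  d10 = d9/3 - d3 - d7 = -952/15
Walk from origin (0, 0):
  seg 1: down by d5 = 24 → (0, -24)
  seg 2: left by d10 = -952/15 → (952/15, -24)
  seg 3: right by d3 = 15 → (1177/15, -24)
  seg 4: right by d10 = -952/15 → (15, -24)
  seg 5: down by d10 = -952/15 → (15, 592/15)
  seg 6: up by d8 = 27 → (15, 997/15)
  seg 7: left by d1 = 8 → (7, 997/15)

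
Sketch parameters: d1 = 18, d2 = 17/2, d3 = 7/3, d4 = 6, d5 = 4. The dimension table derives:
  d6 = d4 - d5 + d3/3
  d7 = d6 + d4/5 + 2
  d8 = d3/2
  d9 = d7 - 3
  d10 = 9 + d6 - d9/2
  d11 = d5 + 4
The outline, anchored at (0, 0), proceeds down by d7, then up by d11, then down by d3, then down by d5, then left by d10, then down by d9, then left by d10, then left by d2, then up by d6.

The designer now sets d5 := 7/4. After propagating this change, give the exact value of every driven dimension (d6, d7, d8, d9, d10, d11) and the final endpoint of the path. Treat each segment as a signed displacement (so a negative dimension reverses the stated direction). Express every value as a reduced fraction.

d6 = 181/36
d7 = 1481/180
d8 = 7/6
d9 = 941/180
d10 = 4109/360
d11 = 23/4
endpoint = (-5639/180, -1217/180)

Apply edit: d5 := 7/4
  d6 = d4 - d5 + d3/3 = 181/36
  d7 = d6 + d4/5 + 2 = 1481/180
  d8 = d3/2 = 7/6
  d9 = d7 - 3 = 941/180
  d10 = 9 + d6 - d9/2 = 4109/360
  d11 = d5 + 4 = 23/4
Walk from origin (0, 0):
  seg 1: down by d7 = 1481/180 → (0, -1481/180)
  seg 2: up by d11 = 23/4 → (0, -223/90)
  seg 3: down by d3 = 7/3 → (0, -433/90)
  seg 4: down by d5 = 7/4 → (0, -1181/180)
  seg 5: left by d10 = 4109/360 → (-4109/360, -1181/180)
  seg 6: down by d9 = 941/180 → (-4109/360, -1061/90)
  seg 7: left by d10 = 4109/360 → (-4109/180, -1061/90)
  seg 8: left by d2 = 17/2 → (-5639/180, -1061/90)
  seg 9: up by d6 = 181/36 → (-5639/180, -1217/180)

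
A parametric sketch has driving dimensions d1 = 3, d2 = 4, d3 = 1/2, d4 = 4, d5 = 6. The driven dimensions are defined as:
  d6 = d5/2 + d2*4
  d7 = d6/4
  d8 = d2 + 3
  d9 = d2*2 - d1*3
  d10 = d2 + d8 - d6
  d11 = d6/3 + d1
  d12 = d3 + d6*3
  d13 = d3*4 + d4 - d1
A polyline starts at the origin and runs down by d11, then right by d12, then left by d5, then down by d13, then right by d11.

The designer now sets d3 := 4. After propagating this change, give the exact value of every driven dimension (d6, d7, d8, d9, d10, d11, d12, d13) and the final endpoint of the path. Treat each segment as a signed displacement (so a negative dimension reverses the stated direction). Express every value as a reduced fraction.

d6 = 19
d7 = 19/4
d8 = 7
d9 = -1
d10 = -8
d11 = 28/3
d12 = 61
d13 = 17
endpoint = (193/3, -79/3)

Apply edit: d3 := 4
  d6 = d5/2 + d2*4 = 19
  d7 = d6/4 = 19/4
  d8 = d2 + 3 = 7
  d9 = d2*2 - d1*3 = -1
  d10 = d2 + d8 - d6 = -8
  d11 = d6/3 + d1 = 28/3
  d12 = d3 + d6*3 = 61
  d13 = d3*4 + d4 - d1 = 17
Walk from origin (0, 0):
  seg 1: down by d11 = 28/3 → (0, -28/3)
  seg 2: right by d12 = 61 → (61, -28/3)
  seg 3: left by d5 = 6 → (55, -28/3)
  seg 4: down by d13 = 17 → (55, -79/3)
  seg 5: right by d11 = 28/3 → (193/3, -79/3)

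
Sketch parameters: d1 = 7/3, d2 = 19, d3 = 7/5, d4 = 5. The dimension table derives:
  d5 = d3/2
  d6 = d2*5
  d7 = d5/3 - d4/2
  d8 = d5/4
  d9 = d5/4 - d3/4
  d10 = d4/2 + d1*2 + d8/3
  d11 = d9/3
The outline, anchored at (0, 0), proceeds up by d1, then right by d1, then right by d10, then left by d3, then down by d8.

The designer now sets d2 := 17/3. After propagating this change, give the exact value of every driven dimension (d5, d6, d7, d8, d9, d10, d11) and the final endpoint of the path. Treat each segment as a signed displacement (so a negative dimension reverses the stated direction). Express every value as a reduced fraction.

d5 = 7/10
d6 = 85/3
d7 = -34/15
d8 = 7/40
d9 = -7/40
d10 = 289/40
d11 = -7/120
endpoint = (979/120, 259/120)

Apply edit: d2 := 17/3
  d5 = d3/2 = 7/10
  d6 = d2*5 = 85/3
  d7 = d5/3 - d4/2 = -34/15
  d8 = d5/4 = 7/40
  d9 = d5/4 - d3/4 = -7/40
  d10 = d4/2 + d1*2 + d8/3 = 289/40
  d11 = d9/3 = -7/120
Walk from origin (0, 0):
  seg 1: up by d1 = 7/3 → (0, 7/3)
  seg 2: right by d1 = 7/3 → (7/3, 7/3)
  seg 3: right by d10 = 289/40 → (1147/120, 7/3)
  seg 4: left by d3 = 7/5 → (979/120, 7/3)
  seg 5: down by d8 = 7/40 → (979/120, 259/120)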